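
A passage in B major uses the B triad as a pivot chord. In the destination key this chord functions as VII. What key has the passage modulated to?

The numeral VII denotes a major triad on scale degree 7. With B on degree 7, the tonic of the new key is C#.
Degree 7 carries a major triad in natural-minor keys, so the destination is C# minor.
Check: the diatonic triads of C# minor (natural minor) are C#m (i), D#dim (ii°), E (III), F#m (iv), G#m (v), A (VI), B (VII) — B is indeed VII.

C# minor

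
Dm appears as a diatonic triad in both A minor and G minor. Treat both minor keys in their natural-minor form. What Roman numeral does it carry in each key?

iv in A minor; v in G minor

The scale of A minor (natural minor) is A B C D E F G; D is degree 4, and the triad built there (D-F-A) is minor, so it is iv.
The scale of G minor (natural minor) is G A Bb C D Eb F; D is degree 5, and the triad built there (D-F-A) is minor, so it is v.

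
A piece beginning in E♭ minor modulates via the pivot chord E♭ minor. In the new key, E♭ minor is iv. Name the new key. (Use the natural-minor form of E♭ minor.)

B♭ minor

The numeral iv denotes a minor triad on scale degree 4. With E♭ on degree 4, the tonic of the new key is B♭.
Degree 4 carries a minor triad in minor keys, so the destination is B♭ minor.
Check: the diatonic triads of B♭ minor (natural minor) are B♭m (i), Cdim (ii°), D♭ (III), E♭m (iv), Fm (v), G♭ (VI), A♭ (VII) — E♭ minor is indeed iv.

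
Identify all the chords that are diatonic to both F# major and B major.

Triads in F# major: F# (I), G#m (ii), A#m (iii), B (IV), C# (V), D#m (vi), E#dim (vii°).
Triads in B major: B (I), C#m (ii), D#m (iii), E (IV), F# (V), G#m (vi), A#dim (vii°).
Shared triads with their functions: F# (I in F# major, V in B major); G#m (ii in F# major, vi in B major); B (IV in F# major, I in B major); D#m (vi in F# major, iii in B major).

F#, G#m, B, D#m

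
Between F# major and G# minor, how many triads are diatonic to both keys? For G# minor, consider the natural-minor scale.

Diatonic triads of F# major: F# major (I), G# minor (ii), A# minor (iii), B major (IV), C# major (V), D# minor (vi), E# diminished (vii°).
Diatonic triads of G# minor (natural minor): G# minor (i), A# diminished (ii°), B major (III), C# minor (iv), D# minor (v), E major (VI), F# major (VII).
Matching root and quality in both lists: F# major, G# minor, B major, D# minor.
That gives 4 common triads.

4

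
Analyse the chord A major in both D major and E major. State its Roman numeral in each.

V in D major; IV in E major

The scale of D major is D E F# G A B C#; A is degree 5, and the triad built there (A-C#-E) is major, so it is V.
The scale of E major is E F# G# A B C# D#; A is degree 4, and the triad built there (A-C#-E) is major, so it is IV.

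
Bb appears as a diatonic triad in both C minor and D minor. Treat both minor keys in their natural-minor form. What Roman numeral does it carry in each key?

The scale of C minor (natural minor) is C D Eb F G Ab Bb; Bb is degree 7, and the triad built there (Bb-D-F) is major, so it is VII.
The scale of D minor (natural minor) is D E F G A Bb C; Bb is degree 6, and the triad built there (Bb-D-F) is major, so it is VI.

VII in C minor; VI in D minor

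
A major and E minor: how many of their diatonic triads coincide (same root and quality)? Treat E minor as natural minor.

Diatonic triads of A major: A (I), Bm (ii), C#m (iii), D (IV), E (V), F#m (vi), G#dim (vii°).
Diatonic triads of E minor (natural minor): Em (i), F#dim (ii°), G (III), Am (iv), Bm (v), C (VI), D (VII).
Matching root and quality in both lists: Bm, D.
That gives 2 common triads.

2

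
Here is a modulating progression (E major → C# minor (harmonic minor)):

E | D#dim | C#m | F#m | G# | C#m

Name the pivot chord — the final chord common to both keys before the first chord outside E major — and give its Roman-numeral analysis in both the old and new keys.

Chords diatonic to E major: E, F#m, G#m, A, B, C#m, D#dim.
Reading the progression, the first chord not in that set is G#, so the modulation leaves E major there.
The chord immediately before G# is F#m, which is diatonic to both keys: ii in E major and iv in C# minor.

F#m — ii in E major, iv in C# minor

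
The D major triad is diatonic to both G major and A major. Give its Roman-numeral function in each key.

V in G major; IV in A major

The scale of G major is G A B C D E F#; D is degree 5, and the triad built there (D-F#-A) is major, so it is V.
The scale of A major is A B C# D E F# G#; D is degree 4, and the triad built there (D-F#-A) is major, so it is IV.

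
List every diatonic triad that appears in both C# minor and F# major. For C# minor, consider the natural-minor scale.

Triads in C# minor (natural minor): C#m (i), D#dim (ii°), E (III), F#m (iv), G#m (v), A (VI), B (VII).
Triads in F# major: F# (I), G#m (ii), A#m (iii), B (IV), C# (V), D#m (vi), E#dim (vii°).
Shared triads with their functions: G#m (v in C# minor, ii in F# major); B (VII in C# minor, IV in F# major).

G#m, B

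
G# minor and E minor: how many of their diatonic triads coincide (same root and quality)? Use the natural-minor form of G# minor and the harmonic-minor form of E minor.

1

Diatonic triads of G# minor (natural minor): G#m (i), A#dim (ii°), B (III), C#m (iv), D#m (v), E (VI), F# (VII).
Diatonic triads of E minor (harmonic minor): Em (i), F#dim (ii°), Gaug (III+), Am (iv), B (V), C (VI), D#dim (vii°).
Matching root and quality in both lists: B.
That gives 1 common triad.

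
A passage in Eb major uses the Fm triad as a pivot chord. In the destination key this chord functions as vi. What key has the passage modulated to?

The numeral vi denotes a minor triad on scale degree 6. With F on degree 6, the tonic of the new key is Ab.
Degree 6 carries a minor triad in major keys, so the destination is Ab major.
Check: the diatonic triads of Ab major are Ab (I), Bbm (ii), Cm (iii), Db (IV), Eb (V), Fm (vi), Gdim (vii°) — Fm is indeed vi.

Ab major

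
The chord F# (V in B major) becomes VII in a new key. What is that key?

G# minor

The numeral VII denotes a major triad on scale degree 7. With F# on degree 7, the tonic of the new key is G#.
Degree 7 carries a major triad in natural-minor keys, so the destination is G# minor.
Check: the diatonic triads of G# minor (natural minor) are G#m (i), A#dim (ii°), B (III), C#m (iv), D#m (v), E (VI), F# (VII) — F# is indeed VII.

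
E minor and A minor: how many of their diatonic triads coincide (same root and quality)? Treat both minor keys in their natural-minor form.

4

Diatonic triads of E minor (natural minor): Em (i), F♯dim (ii°), G (III), Am (iv), Bm (v), C (VI), D (VII).
Diatonic triads of A minor (natural minor): Am (i), Bdim (ii°), C (III), Dm (iv), Em (v), F (VI), G (VII).
Matching root and quality in both lists: Em, G, Am, C.
That gives 4 common triads.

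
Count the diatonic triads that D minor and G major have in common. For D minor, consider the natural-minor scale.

2

Diatonic triads of D minor (natural minor): Dm (i), Edim (ii°), F (III), Gm (iv), Am (v), Bb (VI), C (VII).
Diatonic triads of G major: G (I), Am (ii), Bm (iii), C (IV), D (V), Em (vi), F#dim (vii°).
Matching root and quality in both lists: Am, C.
That gives 2 common triads.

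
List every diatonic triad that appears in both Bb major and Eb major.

Triads in Bb major: Bb (I), Cm (ii), Dm (iii), Eb (IV), F (V), Gm (vi), Adim (vii°).
Triads in Eb major: Eb (I), Fm (ii), Gm (iii), Ab (IV), Bb (V), Cm (vi), Ddim (vii°).
Shared triads with their functions: Bb (I in Bb major, V in Eb major); Cm (ii in Bb major, vi in Eb major); Eb (IV in Bb major, I in Eb major); Gm (vi in Bb major, iii in Eb major).

Bb, Cm, Eb, Gm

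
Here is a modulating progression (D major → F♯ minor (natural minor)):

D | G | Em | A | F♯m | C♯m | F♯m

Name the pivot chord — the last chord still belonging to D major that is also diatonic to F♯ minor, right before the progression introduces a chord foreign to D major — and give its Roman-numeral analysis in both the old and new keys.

F♯m — iii in D major, i in F♯ minor

Chords diatonic to D major: D, Em, F♯m, G, A, Bm, C♯dim.
Reading the progression, the first chord not in that set is C♯m, so the modulation leaves D major there.
The chord immediately before C♯m is F♯m, which is diatonic to both keys: iii in D major and i in F♯ minor.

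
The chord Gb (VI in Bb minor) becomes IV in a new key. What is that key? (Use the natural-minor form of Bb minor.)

The numeral IV denotes a major triad on scale degree 4. With Gb on degree 4, the tonic of the new key is Db.
Degree 4 carries a major triad in major keys, so the destination is Db major.
Check: the diatonic triads of Db major are Db (I), Ebm (ii), Fm (iii), Gb (IV), Ab (V), Bbm (vi), Cdim (vii°) — Gb is indeed IV.

Db major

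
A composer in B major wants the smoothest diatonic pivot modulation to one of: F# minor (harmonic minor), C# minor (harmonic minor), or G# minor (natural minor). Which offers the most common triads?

G# minor

Triads of B major: B major (I), C# minor (ii), D# minor (iii), E major (IV), F# major (V), G# minor (vi), A# diminished (vii°).
F# minor (harmonic minor) shares 0: none.
C# minor (harmonic minor) shares 1: C#m.
G# minor (natural minor) shares 7: B, C#m, D#m, E, F#, G#m, A#dim.
The most common triads (7) are shared with G# minor.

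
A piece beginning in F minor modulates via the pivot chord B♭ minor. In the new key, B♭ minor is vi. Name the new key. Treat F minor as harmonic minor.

D♭ major

The numeral vi denotes a minor triad on scale degree 6. With B♭ on degree 6, the tonic of the new key is D♭.
Degree 6 carries a minor triad in major keys, so the destination is D♭ major.
Check: the diatonic triads of D♭ major are D♭ (I), E♭m (ii), Fm (iii), G♭ (IV), A♭ (V), B♭m (vi), Cdim (vii°) — B♭ minor is indeed vi.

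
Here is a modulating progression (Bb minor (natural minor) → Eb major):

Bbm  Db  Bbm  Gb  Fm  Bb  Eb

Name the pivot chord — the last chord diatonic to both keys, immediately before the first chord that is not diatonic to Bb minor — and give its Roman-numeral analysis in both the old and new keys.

Chords diatonic to Bb minor: Bbm, Cdim, Db, Ebm, Fm, Gb, Ab.
Reading the progression, the first chord not in that set is Bb, so the modulation leaves Bb minor there.
The chord immediately before Bb is Fm, which is diatonic to both keys: v in Bb minor and ii in Eb major.

Fm — v in Bb minor, ii in Eb major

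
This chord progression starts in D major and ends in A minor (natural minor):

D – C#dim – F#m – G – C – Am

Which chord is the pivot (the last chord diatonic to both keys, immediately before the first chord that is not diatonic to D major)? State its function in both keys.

Chords diatonic to D major: D, Em, F#m, G, A, Bm, C#dim.
Reading the progression, the first chord not in that set is C, so the modulation leaves D major there.
The chord immediately before C is G, which is diatonic to both keys: IV in D major and VII in A minor.

G — IV in D major, VII in A minor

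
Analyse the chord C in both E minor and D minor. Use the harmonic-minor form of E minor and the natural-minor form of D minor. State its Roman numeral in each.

The scale of E minor (harmonic minor) is E F# G A B C D#; C is degree 6, and the triad built there (C-E-G) is major, so it is VI.
The scale of D minor (natural minor) is D E F G A Bb C; C is degree 7, and the triad built there (C-E-G) is major, so it is VII.

VI in E minor; VII in D minor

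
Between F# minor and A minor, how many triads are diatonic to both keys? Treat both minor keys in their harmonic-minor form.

1

Diatonic triads of F# minor (harmonic minor): F#m (i), G#dim (ii°), Aaug (III+), Bm (iv), C# (V), D (VI), E#dim (vii°).
Diatonic triads of A minor (harmonic minor): Am (i), Bdim (ii°), Caug (III+), Dm (iv), E (V), F (VI), G#dim (vii°).
Matching root and quality in both lists: G#dim.
That gives 1 common triad.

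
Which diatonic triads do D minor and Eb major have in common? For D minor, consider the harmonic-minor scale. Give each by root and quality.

Triads in D minor (harmonic minor): Dm (i), Edim (ii°), Faug (III+), Gm (iv), A (V), Bb (VI), C#dim (vii°).
Triads in Eb major: Eb (I), Fm (ii), Gm (iii), Ab (IV), Bb (V), Cm (vi), Ddim (vii°).
Shared triads with their functions: Gm (iv in D minor, iii in Eb major); Bb (VI in D minor, V in Eb major).

Gm, Bb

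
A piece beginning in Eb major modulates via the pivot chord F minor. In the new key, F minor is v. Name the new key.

The numeral v denotes a minor triad on scale degree 5. With F on degree 5, the tonic of the new key is Bb.
Degree 5 carries a minor triad in natural-minor keys, so the destination is Bb minor.
Check: the diatonic triads of Bb minor (natural minor) are Bbm (i), Cdim (ii°), Db (III), Ebm (iv), Fm (v), Gb (VI), Ab (VII) — F minor is indeed v.

Bb minor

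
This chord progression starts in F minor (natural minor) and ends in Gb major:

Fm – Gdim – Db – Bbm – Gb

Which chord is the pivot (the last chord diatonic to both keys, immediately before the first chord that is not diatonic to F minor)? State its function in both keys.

Chords diatonic to F minor: Fm, Gdim, Ab, Bbm, Cm, Db, Eb.
Reading the progression, the first chord not in that set is Gb, so the modulation leaves F minor there.
The chord immediately before Gb is Bbm, which is diatonic to both keys: iv in F minor and iii in Gb major.

Bbm — iv in F minor, iii in Gb major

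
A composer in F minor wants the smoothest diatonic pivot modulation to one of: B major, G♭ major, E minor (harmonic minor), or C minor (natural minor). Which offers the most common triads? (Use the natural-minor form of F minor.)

C minor

Triads of F minor (natural minor): F minor (i), G diminished (ii°), A♭ major (III), B♭ minor (iv), C minor (v), D♭ major (VI), E♭ major (VII).
B major shares 0: none.
G♭ major shares 2: B♭m, D♭.
E minor (harmonic minor) shares 0: none.
C minor (natural minor) shares 4: Fm, A♭, Cm, E♭.
The most common triads (4) are shared with C minor.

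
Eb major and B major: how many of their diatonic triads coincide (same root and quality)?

Diatonic triads of Eb major: Eb (I), Fm (ii), Gm (iii), Ab (IV), Bb (V), Cm (vi), Ddim (vii°).
Diatonic triads of B major: B (I), C#m (ii), D#m (iii), E (IV), F# (V), G#m (vi), A#dim (vii°).
No triad has the same root and quality in both keys.

0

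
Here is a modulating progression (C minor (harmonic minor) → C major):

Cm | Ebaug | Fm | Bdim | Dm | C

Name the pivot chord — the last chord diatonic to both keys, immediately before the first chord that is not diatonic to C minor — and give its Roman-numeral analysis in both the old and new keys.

Bdim — vii° in C minor, vii° in C major

Chords diatonic to C minor: Cm, Ddim, Ebaug, Fm, G, Ab, Bdim.
Reading the progression, the first chord not in that set is Dm, so the modulation leaves C minor there.
The chord immediately before Dm is Bdim, which is diatonic to both keys: vii° in C minor and vii° in C major.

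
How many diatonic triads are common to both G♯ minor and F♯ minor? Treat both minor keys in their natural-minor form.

2

Diatonic triads of G♯ minor (natural minor): G♯m (i), A♯dim (ii°), B (III), C♯m (iv), D♯m (v), E (VI), F♯ (VII).
Diatonic triads of F♯ minor (natural minor): F♯m (i), G♯dim (ii°), A (III), Bm (iv), C♯m (v), D (VI), E (VII).
Matching root and quality in both lists: C♯m, E.
That gives 2 common triads.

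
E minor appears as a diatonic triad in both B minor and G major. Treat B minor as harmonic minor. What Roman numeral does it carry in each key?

The scale of B minor (harmonic minor) is B C# D E F# G A#; E is degree 4, and the triad built there (E-G-B) is minor, so it is iv.
The scale of G major is G A B C D E F#; E is degree 6, and the triad built there (E-G-B) is minor, so it is vi.

iv in B minor; vi in G major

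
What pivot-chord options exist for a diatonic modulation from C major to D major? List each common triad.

Em, G

Triads in C major: C (I), Dm (ii), Em (iii), F (IV), G (V), Am (vi), Bdim (vii°).
Triads in D major: D (I), Em (ii), F#m (iii), G (IV), A (V), Bm (vi), C#dim (vii°).
Shared triads with their functions: Em (iii in C major, ii in D major); G (V in C major, IV in D major).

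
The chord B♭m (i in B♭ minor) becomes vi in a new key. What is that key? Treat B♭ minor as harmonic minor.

The numeral vi denotes a minor triad on scale degree 6. With B♭ on degree 6, the tonic of the new key is D♭.
Degree 6 carries a minor triad in major keys, so the destination is D♭ major.
Check: the diatonic triads of D♭ major are D♭ (I), E♭m (ii), Fm (iii), G♭ (IV), A♭ (V), B♭m (vi), Cdim (vii°) — B♭m is indeed vi.

D♭ major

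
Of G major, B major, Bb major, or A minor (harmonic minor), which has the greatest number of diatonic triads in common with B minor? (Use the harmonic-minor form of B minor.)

Triads of B minor (harmonic minor): B minor (i), C# diminished (ii°), D augmented (III+), E minor (iv), F# major (V), G major (VI), A# diminished (vii°).
G major shares 3: Bm, Em, G.
B major shares 2: F#, A#dim.
Bb major shares 0: none.
A minor (harmonic minor) shares 0: none.
The most common triads (3) are shared with G major.

G major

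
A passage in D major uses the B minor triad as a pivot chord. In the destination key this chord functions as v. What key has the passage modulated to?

The numeral v denotes a minor triad on scale degree 5. With B on degree 5, the tonic of the new key is E.
Degree 5 carries a minor triad in natural-minor keys, so the destination is E minor.
Check: the diatonic triads of E minor (natural minor) are Em (i), F#dim (ii°), G (III), Am (iv), Bm (v), C (VI), D (VII) — B minor is indeed v.

E minor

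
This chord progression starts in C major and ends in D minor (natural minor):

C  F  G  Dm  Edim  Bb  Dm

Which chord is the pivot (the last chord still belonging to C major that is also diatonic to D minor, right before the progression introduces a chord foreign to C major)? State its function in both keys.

Dm — ii in C major, i in D minor

Chords diatonic to C major: C, Dm, Em, F, G, Am, Bdim.
Reading the progression, the first chord not in that set is Edim, so the modulation leaves C major there.
The chord immediately before Edim is Dm, which is diatonic to both keys: ii in C major and i in D minor.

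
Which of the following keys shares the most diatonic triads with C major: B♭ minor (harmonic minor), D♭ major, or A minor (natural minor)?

Triads of C major: C major (I), D minor (ii), E minor (iii), F major (IV), G major (V), A minor (vi), B diminished (vii°).
B♭ minor (harmonic minor) shares 1: F.
D♭ major shares 0: none.
A minor (natural minor) shares 7: C, Dm, Em, F, G, Am, Bdim.
The most common triads (7) are shared with A minor.

A minor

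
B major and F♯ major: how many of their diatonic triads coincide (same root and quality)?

4

Diatonic triads of B major: B (I), C♯m (ii), D♯m (iii), E (IV), F♯ (V), G♯m (vi), A♯dim (vii°).
Diatonic triads of F♯ major: F♯ (I), G♯m (ii), A♯m (iii), B (IV), C♯ (V), D♯m (vi), E♯dim (vii°).
Matching root and quality in both lists: B, D♯m, F♯, G♯m.
That gives 4 common triads.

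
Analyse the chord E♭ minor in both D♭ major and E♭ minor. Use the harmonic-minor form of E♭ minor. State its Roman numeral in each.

ii in D♭ major; i in E♭ minor

The scale of D♭ major is D♭ E♭ F G♭ A♭ B♭ C; E♭ is degree 2, and the triad built there (E♭-G♭-B♭) is minor, so it is ii.
The scale of E♭ minor (harmonic minor) is E♭ F G♭ A♭ B♭ C♭ D; E♭ is degree 1, and the triad built there (E♭-G♭-B♭) is minor, so it is i.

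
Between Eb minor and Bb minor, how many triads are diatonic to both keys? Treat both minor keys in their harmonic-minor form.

1

Diatonic triads of Eb minor (harmonic minor): Ebm (i), Fdim (ii°), Gbaug (III+), Abm (iv), Bb (V), Cb (VI), Ddim (vii°).
Diatonic triads of Bb minor (harmonic minor): Bbm (i), Cdim (ii°), Dbaug (III+), Ebm (iv), F (V), Gb (VI), Adim (vii°).
Matching root and quality in both lists: Ebm.
That gives 1 common triad.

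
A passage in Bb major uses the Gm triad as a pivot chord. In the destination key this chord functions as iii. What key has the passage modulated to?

The numeral iii denotes a minor triad on scale degree 3. With G on degree 3, the tonic of the new key is Eb.
Degree 3 carries a minor triad in major keys, so the destination is Eb major.
Check: the diatonic triads of Eb major are Eb (I), Fm (ii), Gm (iii), Ab (IV), Bb (V), Cm (vi), Ddim (vii°) — Gm is indeed iii.

Eb major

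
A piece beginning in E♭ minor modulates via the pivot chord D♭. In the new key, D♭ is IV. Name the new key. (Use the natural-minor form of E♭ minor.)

The numeral IV denotes a major triad on scale degree 4. With D♭ on degree 4, the tonic of the new key is A♭.
Degree 4 carries a major triad in major keys, so the destination is A♭ major.
Check: the diatonic triads of A♭ major are A♭ (I), B♭m (ii), Cm (iii), D♭ (IV), E♭ (V), Fm (vi), Gdim (vii°) — D♭ is indeed IV.

A♭ major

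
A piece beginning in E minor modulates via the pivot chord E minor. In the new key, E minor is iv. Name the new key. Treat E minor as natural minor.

The numeral iv denotes a minor triad on scale degree 4. With E on degree 4, the tonic of the new key is B.
Degree 4 carries a minor triad in minor keys, so the destination is B minor.
Check: the diatonic triads of B minor (natural minor) are Bm (i), C#dim (ii°), D (III), Em (iv), F#m (v), G (VI), A (VII) — E minor is indeed iv.

B minor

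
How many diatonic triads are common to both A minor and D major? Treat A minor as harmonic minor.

Diatonic triads of A minor (harmonic minor): Am (i), Bdim (ii°), Caug (III+), Dm (iv), E (V), F (VI), G#dim (vii°).
Diatonic triads of D major: D (I), Em (ii), F#m (iii), G (IV), A (V), Bm (vi), C#dim (vii°).
No triad has the same root and quality in both keys.

0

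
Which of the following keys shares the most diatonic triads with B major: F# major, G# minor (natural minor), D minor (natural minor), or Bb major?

Triads of B major: B major (I), C# minor (ii), D# minor (iii), E major (IV), F# major (V), G# minor (vi), A# diminished (vii°).
F# major shares 4: B, D#m, F#, G#m.
G# minor (natural minor) shares 7: B, C#m, D#m, E, F#, G#m, A#dim.
D minor (natural minor) shares 0: none.
Bb major shares 0: none.
The most common triads (7) are shared with G# minor.

G# minor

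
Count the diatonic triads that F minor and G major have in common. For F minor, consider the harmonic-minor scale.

1

Diatonic triads of F minor (harmonic minor): Fm (i), Gdim (ii°), A♭aug (III+), B♭m (iv), C (V), D♭ (VI), Edim (vii°).
Diatonic triads of G major: G (I), Am (ii), Bm (iii), C (IV), D (V), Em (vi), F♯dim (vii°).
Matching root and quality in both lists: C.
That gives 1 common triad.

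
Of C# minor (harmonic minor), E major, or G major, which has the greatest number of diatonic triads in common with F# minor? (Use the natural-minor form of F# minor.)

E major

Triads of F# minor (natural minor): F# minor (i), G# diminished (ii°), A major (III), B minor (iv), C# minor (v), D major (VI), E major (VII).
C# minor (harmonic minor) shares 3: F#m, A, C#m.
E major shares 4: F#m, A, C#m, E.
G major shares 2: Bm, D.
The most common triads (4) are shared with E major.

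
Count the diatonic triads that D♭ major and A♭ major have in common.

Diatonic triads of D♭ major: D♭ (I), E♭m (ii), Fm (iii), G♭ (IV), A♭ (V), B♭m (vi), Cdim (vii°).
Diatonic triads of A♭ major: A♭ (I), B♭m (ii), Cm (iii), D♭ (IV), E♭ (V), Fm (vi), Gdim (vii°).
Matching root and quality in both lists: D♭, Fm, A♭, B♭m.
That gives 4 common triads.

4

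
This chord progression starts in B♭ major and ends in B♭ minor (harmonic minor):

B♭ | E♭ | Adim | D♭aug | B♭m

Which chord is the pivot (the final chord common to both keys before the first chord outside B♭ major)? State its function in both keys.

Chords diatonic to B♭ major: B♭, Cm, Dm, E♭, F, Gm, Adim.
Reading the progression, the first chord not in that set is D♭aug, so the modulation leaves B♭ major there.
The chord immediately before D♭aug is Adim, which is diatonic to both keys: vii° in B♭ major and vii° in B♭ minor.

Adim — vii° in B♭ major, vii° in B♭ minor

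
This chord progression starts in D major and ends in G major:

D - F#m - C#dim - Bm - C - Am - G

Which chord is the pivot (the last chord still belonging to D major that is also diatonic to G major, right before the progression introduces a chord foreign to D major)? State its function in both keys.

Bm — vi in D major, iii in G major

Chords diatonic to D major: D, Em, F#m, G, A, Bm, C#dim.
Reading the progression, the first chord not in that set is C, so the modulation leaves D major there.
The chord immediately before C is Bm, which is diatonic to both keys: vi in D major and iii in G major.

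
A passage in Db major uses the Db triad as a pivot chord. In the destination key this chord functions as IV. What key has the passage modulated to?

Ab major

The numeral IV denotes a major triad on scale degree 4. With Db on degree 4, the tonic of the new key is Ab.
Degree 4 carries a major triad in major keys, so the destination is Ab major.
Check: the diatonic triads of Ab major are Ab (I), Bbm (ii), Cm (iii), Db (IV), Eb (V), Fm (vi), Gdim (vii°) — Db is indeed IV.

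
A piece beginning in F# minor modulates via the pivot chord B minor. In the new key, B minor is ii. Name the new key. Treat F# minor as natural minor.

The numeral ii denotes a minor triad on scale degree 2. With B on degree 2, the tonic of the new key is A.
Degree 2 carries a minor triad in major keys, so the destination is A major.
Check: the diatonic triads of A major are A (I), Bm (ii), C#m (iii), D (IV), E (V), F#m (vi), G#dim (vii°) — B minor is indeed ii.

A major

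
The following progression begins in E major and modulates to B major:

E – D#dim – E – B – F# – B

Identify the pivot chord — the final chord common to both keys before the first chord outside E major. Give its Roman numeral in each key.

B — V in E major, I in B major

Chords diatonic to E major: E, F#m, G#m, A, B, C#m, D#dim.
Reading the progression, the first chord not in that set is F#, so the modulation leaves E major there.
The chord immediately before F# is B, which is diatonic to both keys: V in E major and I in B major.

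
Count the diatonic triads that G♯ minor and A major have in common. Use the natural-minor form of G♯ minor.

2

Diatonic triads of G♯ minor (natural minor): G♯m (i), A♯dim (ii°), B (III), C♯m (iv), D♯m (v), E (VI), F♯ (VII).
Diatonic triads of A major: A (I), Bm (ii), C♯m (iii), D (IV), E (V), F♯m (vi), G♯dim (vii°).
Matching root and quality in both lists: C♯m, E.
That gives 2 common triads.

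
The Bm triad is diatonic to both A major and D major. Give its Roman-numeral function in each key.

ii in A major; vi in D major

The scale of A major is A B C♯ D E F♯ G♯; B is degree 2, and the triad built there (B-D-F♯) is minor, so it is ii.
The scale of D major is D E F♯ G A B C♯; B is degree 6, and the triad built there (B-D-F♯) is minor, so it is vi.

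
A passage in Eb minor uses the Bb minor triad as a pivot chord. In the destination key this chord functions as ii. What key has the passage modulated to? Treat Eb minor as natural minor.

The numeral ii denotes a minor triad on scale degree 2. With Bb on degree 2, the tonic of the new key is Ab.
Degree 2 carries a minor triad in major keys, so the destination is Ab major.
Check: the diatonic triads of Ab major are Ab (I), Bbm (ii), Cm (iii), Db (IV), Eb (V), Fm (vi), Gdim (vii°) — Bb minor is indeed ii.

Ab major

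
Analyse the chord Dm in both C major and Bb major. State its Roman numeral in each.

The scale of C major is C D E F G A B; D is degree 2, and the triad built there (D-F-A) is minor, so it is ii.
The scale of Bb major is Bb C D Eb F G A; D is degree 3, and the triad built there (D-F-A) is minor, so it is iii.

ii in C major; iii in Bb major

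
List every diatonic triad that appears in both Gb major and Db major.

Triads in Gb major: Gb (I), Abm (ii), Bbm (iii), Cb (IV), Db (V), Ebm (vi), Fdim (vii°).
Triads in Db major: Db (I), Ebm (ii), Fm (iii), Gb (IV), Ab (V), Bbm (vi), Cdim (vii°).
Shared triads with their functions: Gb (I in Gb major, IV in Db major); Bbm (iii in Gb major, vi in Db major); Db (V in Gb major, I in Db major); Ebm (vi in Gb major, ii in Db major).

Gb, Bbm, Db, Ebm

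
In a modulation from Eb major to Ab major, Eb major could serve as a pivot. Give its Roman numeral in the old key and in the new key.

I in Eb major; V in Ab major

The scale of Eb major is Eb F G Ab Bb C D; Eb is degree 1, and the triad built there (Eb-G-Bb) is major, so it is I.
The scale of Ab major is Ab Bb C Db Eb F G; Eb is degree 5, and the triad built there (Eb-G-Bb) is major, so it is V.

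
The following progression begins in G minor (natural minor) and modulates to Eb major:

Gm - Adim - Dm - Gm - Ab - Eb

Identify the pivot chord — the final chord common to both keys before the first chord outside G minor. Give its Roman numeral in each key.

Chords diatonic to G minor: Gm, Adim, Bb, Cm, Dm, Eb, F.
Reading the progression, the first chord not in that set is Ab, so the modulation leaves G minor there.
The chord immediately before Ab is Gm, which is diatonic to both keys: i in G minor and iii in Eb major.

Gm — i in G minor, iii in Eb major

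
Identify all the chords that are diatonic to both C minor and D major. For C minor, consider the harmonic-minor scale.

Triads in C minor (harmonic minor): Cm (i), Ddim (ii°), Ebaug (III+), Fm (iv), G (V), Ab (VI), Bdim (vii°).
Triads in D major: D (I), Em (ii), F#m (iii), G (IV), A (V), Bm (vi), C#dim (vii°).
Shared triads with their functions: G (V in C minor, IV in D major).

G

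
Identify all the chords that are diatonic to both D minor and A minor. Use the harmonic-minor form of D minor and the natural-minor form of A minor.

Dm

Triads in D minor (harmonic minor): D minor (i), E diminished (ii°), F augmented (III+), G minor (iv), A major (V), B♭ major (VI), C♯ diminished (vii°).
Triads in A minor (natural minor): A minor (i), B diminished (ii°), C major (III), D minor (iv), E minor (v), F major (VI), G major (VII).
Shared triads with their functions: D minor (i in D minor, iv in A minor).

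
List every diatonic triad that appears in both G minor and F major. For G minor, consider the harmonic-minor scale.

Triads in G minor (harmonic minor): G minor (i), A diminished (ii°), Bb augmented (III+), C minor (iv), D major (V), Eb major (VI), F# diminished (vii°).
Triads in F major: F major (I), G minor (ii), A minor (iii), Bb major (IV), C major (V), D minor (vi), E diminished (vii°).
Shared triads with their functions: G minor (i in G minor, ii in F major).

Gm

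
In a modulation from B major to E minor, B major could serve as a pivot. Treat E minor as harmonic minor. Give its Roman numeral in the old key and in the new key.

The scale of B major is B C♯ D♯ E F♯ G♯ A♯; B is degree 1, and the triad built there (B-D♯-F♯) is major, so it is I.
The scale of E minor (harmonic minor) is E F♯ G A B C D♯; B is degree 5, and the triad built there (B-D♯-F♯) is major, so it is V.

I in B major; V in E minor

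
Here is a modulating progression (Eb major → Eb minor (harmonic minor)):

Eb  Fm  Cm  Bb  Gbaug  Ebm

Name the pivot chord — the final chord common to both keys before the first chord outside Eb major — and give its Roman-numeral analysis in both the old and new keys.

Chords diatonic to Eb major: Eb, Fm, Gm, Ab, Bb, Cm, Ddim.
Reading the progression, the first chord not in that set is Gbaug, so the modulation leaves Eb major there.
The chord immediately before Gbaug is Bb, which is diatonic to both keys: V in Eb major and V in Eb minor.

Bb — V in Eb major, V in Eb minor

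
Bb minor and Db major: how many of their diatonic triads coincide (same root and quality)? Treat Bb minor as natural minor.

Diatonic triads of Bb minor (natural minor): Bbm (i), Cdim (ii°), Db (III), Ebm (iv), Fm (v), Gb (VI), Ab (VII).
Diatonic triads of Db major: Db (I), Ebm (ii), Fm (iii), Gb (IV), Ab (V), Bbm (vi), Cdim (vii°).
Matching root and quality in both lists: Bbm, Cdim, Db, Ebm, Fm, Gb, Ab.
That gives 7 common triads.

7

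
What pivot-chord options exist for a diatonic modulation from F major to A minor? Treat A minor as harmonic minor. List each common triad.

Triads in F major: F (I), Gm (ii), Am (iii), Bb (IV), C (V), Dm (vi), Edim (vii°).
Triads in A minor (harmonic minor): Am (i), Bdim (ii°), Caug (III+), Dm (iv), E (V), F (VI), G#dim (vii°).
Shared triads with their functions: F (I in F major, VI in A minor); Am (iii in F major, i in A minor); Dm (vi in F major, iv in A minor).

F, Am, Dm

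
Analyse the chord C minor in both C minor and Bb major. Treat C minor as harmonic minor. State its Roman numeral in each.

i in C minor; ii in Bb major

The scale of C minor (harmonic minor) is C D Eb F G Ab B; C is degree 1, and the triad built there (C-Eb-G) is minor, so it is i.
The scale of Bb major is Bb C D Eb F G A; C is degree 2, and the triad built there (C-Eb-G) is minor, so it is ii.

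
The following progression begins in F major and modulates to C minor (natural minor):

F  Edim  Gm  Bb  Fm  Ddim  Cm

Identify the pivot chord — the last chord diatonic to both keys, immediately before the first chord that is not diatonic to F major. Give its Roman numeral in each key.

Chords diatonic to F major: F, Gm, Am, Bb, C, Dm, Edim.
Reading the progression, the first chord not in that set is Fm, so the modulation leaves F major there.
The chord immediately before Fm is Bb, which is diatonic to both keys: IV in F major and VII in C minor.

Bb — IV in F major, VII in C minor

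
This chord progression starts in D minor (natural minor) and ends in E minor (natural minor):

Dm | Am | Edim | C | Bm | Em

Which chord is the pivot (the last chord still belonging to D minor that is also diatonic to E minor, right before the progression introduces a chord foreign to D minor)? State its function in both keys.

Chords diatonic to D minor: Dm, Edim, F, Gm, Am, Bb, C.
Reading the progression, the first chord not in that set is Bm, so the modulation leaves D minor there.
The chord immediately before Bm is C, which is diatonic to both keys: VII in D minor and VI in E minor.

C — VII in D minor, VI in E minor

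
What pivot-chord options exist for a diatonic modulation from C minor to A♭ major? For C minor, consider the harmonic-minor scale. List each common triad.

Cm, Fm, A♭

Triads in C minor (harmonic minor): Cm (i), Ddim (ii°), E♭aug (III+), Fm (iv), G (V), A♭ (VI), Bdim (vii°).
Triads in A♭ major: A♭ (I), B♭m (ii), Cm (iii), D♭ (IV), E♭ (V), Fm (vi), Gdim (vii°).
Shared triads with their functions: Cm (i in C minor, iii in A♭ major); Fm (iv in C minor, vi in A♭ major); A♭ (VI in C minor, I in A♭ major).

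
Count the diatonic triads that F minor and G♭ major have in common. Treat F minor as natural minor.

Diatonic triads of F minor (natural minor): Fm (i), Gdim (ii°), A♭ (III), B♭m (iv), Cm (v), D♭ (VI), E♭ (VII).
Diatonic triads of G♭ major: G♭ (I), A♭m (ii), B♭m (iii), C♭ (IV), D♭ (V), E♭m (vi), Fdim (vii°).
Matching root and quality in both lists: B♭m, D♭.
That gives 2 common triads.

2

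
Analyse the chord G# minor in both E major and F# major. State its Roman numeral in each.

iii in E major; ii in F# major

The scale of E major is E F# G# A B C# D#; G# is degree 3, and the triad built there (G#-B-D#) is minor, so it is iii.
The scale of F# major is F# G# A# B C# D# E#; G# is degree 2, and the triad built there (G#-B-D#) is minor, so it is ii.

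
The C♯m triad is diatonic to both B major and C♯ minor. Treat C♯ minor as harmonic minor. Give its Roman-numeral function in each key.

The scale of B major is B C♯ D♯ E F♯ G♯ A♯; C♯ is degree 2, and the triad built there (C♯-E-G♯) is minor, so it is ii.
The scale of C♯ minor (harmonic minor) is C♯ D♯ E F♯ G♯ A B♯; C♯ is degree 1, and the triad built there (C♯-E-G♯) is minor, so it is i.

ii in B major; i in C♯ minor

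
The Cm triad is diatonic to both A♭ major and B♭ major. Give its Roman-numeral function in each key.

iii in A♭ major; ii in B♭ major

The scale of A♭ major is A♭ B♭ C D♭ E♭ F G; C is degree 3, and the triad built there (C-E♭-G) is minor, so it is iii.
The scale of B♭ major is B♭ C D E♭ F G A; C is degree 2, and the triad built there (C-E♭-G) is minor, so it is ii.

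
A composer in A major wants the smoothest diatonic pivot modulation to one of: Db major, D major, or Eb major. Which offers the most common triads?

Triads of A major: A major (I), B minor (ii), C# minor (iii), D major (IV), E major (V), F# minor (vi), G# diminished (vii°).
Db major shares 0: none.
D major shares 4: A, Bm, D, F#m.
Eb major shares 0: none.
The most common triads (4) are shared with D major.

D major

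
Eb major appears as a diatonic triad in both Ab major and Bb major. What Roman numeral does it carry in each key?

The scale of Ab major is Ab Bb C Db Eb F G; Eb is degree 5, and the triad built there (Eb-G-Bb) is major, so it is V.
The scale of Bb major is Bb C D Eb F G A; Eb is degree 4, and the triad built there (Eb-G-Bb) is major, so it is IV.

V in Ab major; IV in Bb major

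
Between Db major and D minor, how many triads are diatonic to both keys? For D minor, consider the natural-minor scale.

Diatonic triads of Db major: Db major (I), Eb minor (ii), F minor (iii), Gb major (IV), Ab major (V), Bb minor (vi), C diminished (vii°).
Diatonic triads of D minor (natural minor): D minor (i), E diminished (ii°), F major (III), G minor (iv), A minor (v), Bb major (VI), C major (VII).
No triad has the same root and quality in both keys.

0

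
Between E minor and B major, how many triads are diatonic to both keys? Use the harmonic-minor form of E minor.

1

Diatonic triads of E minor (harmonic minor): Em (i), F#dim (ii°), Gaug (III+), Am (iv), B (V), C (VI), D#dim (vii°).
Diatonic triads of B major: B (I), C#m (ii), D#m (iii), E (IV), F# (V), G#m (vi), A#dim (vii°).
Matching root and quality in both lists: B.
That gives 1 common triad.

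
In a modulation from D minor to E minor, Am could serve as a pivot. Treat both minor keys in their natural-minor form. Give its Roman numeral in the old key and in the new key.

v in D minor; iv in E minor

The scale of D minor (natural minor) is D E F G A B♭ C; A is degree 5, and the triad built there (A-C-E) is minor, so it is v.
The scale of E minor (natural minor) is E F♯ G A B C D; A is degree 4, and the triad built there (A-C-E) is minor, so it is iv.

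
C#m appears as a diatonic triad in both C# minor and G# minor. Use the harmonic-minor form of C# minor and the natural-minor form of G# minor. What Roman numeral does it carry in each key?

The scale of C# minor (harmonic minor) is C# D# E F# G# A B#; C# is degree 1, and the triad built there (C#-E-G#) is minor, so it is i.
The scale of G# minor (natural minor) is G# A# B C# D# E F#; C# is degree 4, and the triad built there (C#-E-G#) is minor, so it is iv.

i in C# minor; iv in G# minor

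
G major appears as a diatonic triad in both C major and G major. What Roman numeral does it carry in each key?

The scale of C major is C D E F G A B; G is degree 5, and the triad built there (G-B-D) is major, so it is V.
The scale of G major is G A B C D E F#; G is degree 1, and the triad built there (G-B-D) is major, so it is I.

V in C major; I in G major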